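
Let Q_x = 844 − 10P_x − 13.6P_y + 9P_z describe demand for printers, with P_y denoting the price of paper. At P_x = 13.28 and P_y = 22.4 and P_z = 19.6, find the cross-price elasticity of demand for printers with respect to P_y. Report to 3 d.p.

-0.523

At P_x = 13.28 and P_y = 22.4 and P_z = 19.6: Q_x = 582.96.
∂Q_x/∂P_y = -13.6.
ε = (∂Q_x/∂P_y)(P_y/Q_x) = -13.6 × (22.4/582.96) ≈ -0.523.
Since ε < 0, printers and paper are complements.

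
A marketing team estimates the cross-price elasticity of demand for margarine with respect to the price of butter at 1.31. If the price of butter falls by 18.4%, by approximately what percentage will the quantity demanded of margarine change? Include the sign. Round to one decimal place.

%ΔQ ≈ ε × %ΔP of butter = 1.31 × (-18.4%) = -24.1%.
Demand for margarine falls by about 24.1%.

-24.1%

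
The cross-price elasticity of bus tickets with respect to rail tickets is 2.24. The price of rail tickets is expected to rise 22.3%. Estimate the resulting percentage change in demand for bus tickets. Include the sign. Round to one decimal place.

50.0%

%ΔQ ≈ ε × %ΔP of rail tickets = 2.24 × (22.3%) = 50.0%.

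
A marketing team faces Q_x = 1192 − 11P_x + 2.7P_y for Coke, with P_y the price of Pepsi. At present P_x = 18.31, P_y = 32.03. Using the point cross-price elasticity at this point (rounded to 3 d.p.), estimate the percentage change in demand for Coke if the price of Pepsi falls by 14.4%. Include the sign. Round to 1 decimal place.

At P_x = 18.31, P_y = 32.03: Q_x = 1077.071.
∂Q_x/∂P_y = 2.7.
ε = (∂Q_x/∂P_y)(P_y/Q_x) = 2.7000 × 32.03/1077.071 ≈ 0.080.
%ΔQ_x ≈ ε × %ΔP_y = 0.080 × (-14.4%) = -1.2%.

-1.2%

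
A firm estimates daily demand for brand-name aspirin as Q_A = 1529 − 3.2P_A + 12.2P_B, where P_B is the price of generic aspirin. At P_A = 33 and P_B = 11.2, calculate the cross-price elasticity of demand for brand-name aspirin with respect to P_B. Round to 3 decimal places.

0.088

At P_A = 33 and P_B = 11.2: Q_A = 1560.04.
∂Q_A/∂P_B = 12.2.
ε = (∂Q_A/∂P_B)(P_B/Q_A) = 12.2 × (11.2/1560.04) ≈ 0.088.
Since ε > 0, brand-name aspirin and generic aspirin are substitutes.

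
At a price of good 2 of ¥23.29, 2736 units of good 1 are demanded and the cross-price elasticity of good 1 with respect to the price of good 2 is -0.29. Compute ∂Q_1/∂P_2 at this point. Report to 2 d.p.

ε = (∂Q_1/∂P_2)·(P_2/Q_1) ⇒ ∂Q_1/∂P_2 = ε·Q_1/P_2 = -0.29 × 2736/23.29 ≈ -34.07.

-34.07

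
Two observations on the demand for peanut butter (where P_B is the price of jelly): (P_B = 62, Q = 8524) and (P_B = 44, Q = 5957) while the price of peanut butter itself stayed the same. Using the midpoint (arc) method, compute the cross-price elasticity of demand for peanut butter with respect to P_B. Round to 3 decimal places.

ΔQ_A = 5957 − 8524 = -2567; ΔP_B = 44 − 62 = -18.
Midpoints: Q̄_A = 7240.5, P̄_B = 53.00.
ε = (ΔQ_A/Q̄_A)/(ΔP_B/P̄_B) = (-2567/7240.5)/(-18/53.00) ≈ 1.044.

1.044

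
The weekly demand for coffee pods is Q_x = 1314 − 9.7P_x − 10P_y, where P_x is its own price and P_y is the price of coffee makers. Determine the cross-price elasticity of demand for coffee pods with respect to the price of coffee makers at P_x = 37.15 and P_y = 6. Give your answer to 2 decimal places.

At P_x = 37.15 and P_y = 6: Q_x = 893.645.
∂Q_x/∂P_y = -10.
ε = (∂Q_x/∂P_y)(P_y/Q_x) = -10 × (6/893.645) ≈ -0.07.

-0.07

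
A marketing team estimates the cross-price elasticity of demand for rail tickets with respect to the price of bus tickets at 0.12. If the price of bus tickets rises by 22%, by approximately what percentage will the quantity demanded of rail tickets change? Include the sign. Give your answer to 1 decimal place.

%ΔQ ≈ ε × %ΔP of bus tickets = 0.12 × (22%) = 2.6%.
Demand for rail tickets rises by about 2.6%.

2.6%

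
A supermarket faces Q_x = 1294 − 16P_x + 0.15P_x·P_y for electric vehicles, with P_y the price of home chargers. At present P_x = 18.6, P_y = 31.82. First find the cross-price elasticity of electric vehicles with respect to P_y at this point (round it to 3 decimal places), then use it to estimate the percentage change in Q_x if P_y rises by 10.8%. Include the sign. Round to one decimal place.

0.9%

At P_x = 18.6, P_y = 31.82: Q_x = 1085.178.
∂Q_x/∂P_y = 0.15P_x = 2.7900.
ε = (∂Q_x/∂P_y)(P_y/Q_x) = 2.7900 × 31.82/1085.178 ≈ 0.082.
%ΔQ_x ≈ ε × %ΔP_y = 0.082 × (10.8%) = 0.9%.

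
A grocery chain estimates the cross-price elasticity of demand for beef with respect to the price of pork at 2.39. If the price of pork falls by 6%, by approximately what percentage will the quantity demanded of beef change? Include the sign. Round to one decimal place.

-14.3%

%ΔQ ≈ ε × %ΔP of pork = 2.39 × (-6%) = -14.3%.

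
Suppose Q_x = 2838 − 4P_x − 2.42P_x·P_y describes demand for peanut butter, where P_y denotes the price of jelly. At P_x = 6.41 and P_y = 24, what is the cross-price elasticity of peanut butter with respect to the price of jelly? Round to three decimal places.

-0.153

At P_x = 6.41 and P_y = 24: Q_x = 2440.067.
∂Q_x/∂P_y = -2.42P_x = -2.42(6.41) = -15.5122.
ε = (∂Q_x/∂P_y)(P_y/Q_x) = -15.5122 × (24/2440.067) ≈ -0.153.
ε < 0: complements.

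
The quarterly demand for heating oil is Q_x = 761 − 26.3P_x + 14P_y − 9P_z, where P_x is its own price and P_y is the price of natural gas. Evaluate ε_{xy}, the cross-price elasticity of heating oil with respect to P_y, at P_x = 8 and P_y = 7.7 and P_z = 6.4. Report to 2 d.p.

At P_x = 8 and P_y = 7.7 and P_z = 6.4: Q_x = 600.8.
∂Q_x/∂P_y = 14.
ε = (∂Q_x/∂P_y)(P_y/Q_x) = 14 × (7.7/600.8) ≈ 0.18.
Since ε > 0, heating oil and natural gas are substitutes.

0.18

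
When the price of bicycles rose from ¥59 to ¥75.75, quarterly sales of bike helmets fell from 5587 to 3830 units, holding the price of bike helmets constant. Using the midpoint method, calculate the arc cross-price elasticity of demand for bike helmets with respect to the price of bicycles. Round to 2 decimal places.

-1.50

ΔQ_A = 3830 − 5587 = -1757; ΔP_B = 75.75 − 59 = 16.75.
Midpoints: Q̄_A = 4708.5, P̄_B = 67.38.
ε = (ΔQ_A/Q̄_A)/(ΔP_B/P̄_B) = (-1757/4708.5)/(16.75/67.38) ≈ -1.50.
ε < 0: bike helmets and bicycles are complements.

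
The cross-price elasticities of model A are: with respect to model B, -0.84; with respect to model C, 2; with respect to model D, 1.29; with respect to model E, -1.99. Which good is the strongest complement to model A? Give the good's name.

Complements have ε < 0. The most negative value is -1.99 (model E).

model E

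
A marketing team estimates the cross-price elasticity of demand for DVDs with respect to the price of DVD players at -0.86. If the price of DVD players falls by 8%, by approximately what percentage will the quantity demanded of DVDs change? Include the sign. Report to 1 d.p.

%ΔQ ≈ ε × %ΔP of DVD players = -0.86 × (-8%) = 6.9%.

6.9%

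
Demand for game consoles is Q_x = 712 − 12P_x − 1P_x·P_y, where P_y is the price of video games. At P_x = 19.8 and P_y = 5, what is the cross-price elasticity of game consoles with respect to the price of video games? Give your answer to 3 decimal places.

At P_x = 19.8 and P_y = 5: Q_x = 375.4.
∂Q_x/∂P_y = -1P_x = -1(19.8) = -19.8000.
ε = (∂Q_x/∂P_y)(P_y/Q_x) = -19.8000 × (5/375.4) ≈ -0.264.

-0.264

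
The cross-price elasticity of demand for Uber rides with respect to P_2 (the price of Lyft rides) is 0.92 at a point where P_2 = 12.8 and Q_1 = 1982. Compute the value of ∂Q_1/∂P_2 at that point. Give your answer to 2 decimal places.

ε = (∂Q_1/∂P_2)·(P_2/Q_1) ⇒ ∂Q_1/∂P_2 = ε·Q_1/P_2 = 0.92 × 1982/12.8 ≈ 142.46.

142.46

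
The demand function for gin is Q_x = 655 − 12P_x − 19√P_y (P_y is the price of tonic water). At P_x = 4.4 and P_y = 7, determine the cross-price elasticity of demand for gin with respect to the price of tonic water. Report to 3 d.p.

At P_x = 4.4 and P_y = 7: Q_x = 551.931.
∂Q_x/∂P_y = -19/(2√P_y) = -19/(2√7) = -3.5907.
ε = (∂Q_x/∂P_y)(P_y/Q_x) = -3.5907 × (7/551.931) ≈ -0.046.

-0.046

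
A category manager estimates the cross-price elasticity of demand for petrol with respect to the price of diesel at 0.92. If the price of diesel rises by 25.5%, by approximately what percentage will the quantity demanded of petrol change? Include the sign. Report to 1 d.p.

%ΔQ ≈ ε × %ΔP of diesel = 0.92 × (25.5%) = 23.5%.

23.5%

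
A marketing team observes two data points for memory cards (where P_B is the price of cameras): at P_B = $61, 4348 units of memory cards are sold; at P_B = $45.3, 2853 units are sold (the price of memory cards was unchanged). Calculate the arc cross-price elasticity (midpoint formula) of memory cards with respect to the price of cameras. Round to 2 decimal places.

1.41

ΔQ_A = 2853 − 4348 = -1495; ΔP_B = 45.3 − 61 = -15.7.
Midpoints: Q̄_A = 3600.5, P̄_B = 53.15.
ε = (ΔQ_A/Q̄_A)/(ΔP_B/P̄_B) = (-1495/3600.5)/(-15.7/53.15) ≈ 1.41.
ε > 0: memory cards and cameras are substitutes.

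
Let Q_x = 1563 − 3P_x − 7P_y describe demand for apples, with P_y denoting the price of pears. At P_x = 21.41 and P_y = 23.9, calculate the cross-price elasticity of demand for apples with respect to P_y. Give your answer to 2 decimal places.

At P_x = 21.41 and P_y = 23.9: Q_x = 1331.47.
∂Q_x/∂P_y = -7.
ε = (∂Q_x/∂P_y)(P_y/Q_x) = -7 × (23.9/1331.47) ≈ -0.13.

-0.13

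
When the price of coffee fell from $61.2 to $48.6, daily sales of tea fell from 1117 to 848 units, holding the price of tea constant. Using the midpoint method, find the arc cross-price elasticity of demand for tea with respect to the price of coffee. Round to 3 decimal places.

ΔQ_A = 848 − 1117 = -269; ΔP_B = 48.6 − 61.2 = -12.6.
Midpoints: Q̄_A = 982.5, P̄_B = 54.90.
ε = (ΔQ_A/Q̄_A)/(ΔP_B/P̄_B) = (-269/982.5)/(-12.6/54.90) ≈ 1.193.

1.193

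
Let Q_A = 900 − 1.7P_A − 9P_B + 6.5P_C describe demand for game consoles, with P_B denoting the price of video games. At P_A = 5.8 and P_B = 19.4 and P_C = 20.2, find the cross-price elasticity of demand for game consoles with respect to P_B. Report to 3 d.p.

At P_A = 5.8 and P_B = 19.4 and P_C = 20.2: Q_A = 846.84.
∂Q_A/∂P_B = -9.
ε = (∂Q_A/∂P_B)(P_B/Q_A) = -9 × (19.4/846.84) ≈ -0.206.
Since ε < 0, game consoles and video games are complements.

-0.206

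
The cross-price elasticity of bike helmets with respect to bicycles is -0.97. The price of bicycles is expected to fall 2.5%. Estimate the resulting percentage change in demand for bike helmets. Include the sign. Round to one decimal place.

2.4%

%ΔQ ≈ ε × %ΔP of bicycles = -0.97 × (-2.5%) = 2.4%.
Demand for bike helmets rises by about 2.4%.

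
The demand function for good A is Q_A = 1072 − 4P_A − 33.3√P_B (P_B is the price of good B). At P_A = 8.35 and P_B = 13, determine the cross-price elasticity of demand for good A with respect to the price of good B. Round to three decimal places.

-0.065

At P_A = 8.35 and P_B = 13: Q_A = 918.535.
∂Q_A/∂P_B = -33.3/(2√P_B) = -33.3/(2√13) = -4.6179.
ε = (∂Q_A/∂P_B)(P_B/Q_A) = -4.6179 × (13/918.535) ≈ -0.065.
ε < 0: complements.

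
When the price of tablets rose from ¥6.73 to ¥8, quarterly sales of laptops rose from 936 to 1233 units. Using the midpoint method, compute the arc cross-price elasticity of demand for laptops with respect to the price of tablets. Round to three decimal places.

1.588

ΔQ_A = 1233 − 936 = 297; ΔP_B = 8 − 6.73 = 1.27.
Midpoints: Q̄_A = 1084.5, P̄_B = 7.37.
ε = (ΔQ_A/Q̄_A)/(ΔP_B/P̄_B) = (297/1084.5)/(1.27/7.37) ≈ 1.588.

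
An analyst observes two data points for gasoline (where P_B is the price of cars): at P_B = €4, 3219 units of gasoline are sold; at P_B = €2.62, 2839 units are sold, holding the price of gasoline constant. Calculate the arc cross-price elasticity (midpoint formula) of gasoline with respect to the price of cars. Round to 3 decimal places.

ΔQ_A = 2839 − 3219 = -380; ΔP_B = 2.62 − 4 = -1.38.
Midpoints: Q̄_A = 3029.0, P̄_B = 3.31.
ε = (ΔQ_A/Q̄_A)/(ΔP_B/P̄_B) = (-380/3029.0)/(-1.38/3.31) ≈ 0.301.

0.301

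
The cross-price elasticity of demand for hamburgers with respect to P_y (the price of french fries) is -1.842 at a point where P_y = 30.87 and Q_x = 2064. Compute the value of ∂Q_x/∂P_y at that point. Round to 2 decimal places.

-123.16

ε = (∂Q_x/∂P_y)·(P_y/Q_x) ⇒ ∂Q_x/∂P_y = ε·Q_x/P_y = -1.842 × 2064/30.87 ≈ -123.16.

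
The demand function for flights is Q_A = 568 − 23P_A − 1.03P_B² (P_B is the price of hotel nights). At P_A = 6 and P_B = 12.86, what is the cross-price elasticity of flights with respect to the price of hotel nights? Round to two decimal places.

At P_A = 6 and P_B = 12.86: Q_A = 259.659.
∂Q_A/∂P_B = -2.06P_B = -2.06(12.86) = -26.4916.
ε = (∂Q_A/∂P_B)(P_B/Q_A) = -26.4916 × (12.86/259.659) ≈ -1.31.

-1.31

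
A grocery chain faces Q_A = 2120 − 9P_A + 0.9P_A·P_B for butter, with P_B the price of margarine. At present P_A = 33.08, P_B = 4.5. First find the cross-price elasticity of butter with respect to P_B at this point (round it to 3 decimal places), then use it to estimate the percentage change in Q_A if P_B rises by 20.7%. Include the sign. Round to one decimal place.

1.4%

At P_A = 33.08, P_B = 4.5: Q_A = 1956.254.
∂Q_A/∂P_B = 0.9P_A = 29.7720.
ε = (∂Q_A/∂P_B)(P_B/Q_A) = 29.7720 × 4.5/1956.254 ≈ 0.068.
%ΔQ_A ≈ ε × %ΔP_B = 0.068 × (20.7%) = 1.4%.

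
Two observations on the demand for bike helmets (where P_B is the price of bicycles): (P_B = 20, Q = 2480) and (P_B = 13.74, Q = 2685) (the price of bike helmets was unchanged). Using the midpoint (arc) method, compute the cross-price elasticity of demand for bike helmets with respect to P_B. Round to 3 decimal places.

-0.214

ΔQ_A = 2685 − 2480 = 205; ΔP_B = 13.74 − 20 = -6.26.
Midpoints: Q̄_A = 2582.5, P̄_B = 16.87.
ε = (ΔQ_A/Q̄_A)/(ΔP_B/P̄_B) = (205/2582.5)/(-6.26/16.87) ≈ -0.214.
ε < 0: bike helmets and bicycles are complements.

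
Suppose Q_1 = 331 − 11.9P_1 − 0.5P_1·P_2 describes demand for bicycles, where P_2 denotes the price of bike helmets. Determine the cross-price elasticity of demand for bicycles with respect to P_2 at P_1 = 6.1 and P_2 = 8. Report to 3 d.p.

-0.104

At P_1 = 6.1 and P_2 = 8: Q_1 = 234.01.
∂Q_1/∂P_2 = -0.5P_1 = -0.5(6.1) = -3.0500.
ε = (∂Q_1/∂P_2)(P_2/Q_1) = -3.0500 × (8/234.01) ≈ -0.104.
ε < 0: complements.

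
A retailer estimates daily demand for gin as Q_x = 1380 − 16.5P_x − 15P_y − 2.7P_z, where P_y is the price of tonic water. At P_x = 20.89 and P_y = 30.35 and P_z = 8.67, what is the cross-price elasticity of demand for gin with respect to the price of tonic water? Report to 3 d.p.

-0.818

At P_x = 20.89 and P_y = 30.35 and P_z = 8.67: Q_x = 556.656.
∂Q_x/∂P_y = -15.
ε = (∂Q_x/∂P_y)(P_y/Q_x) = -15 × (30.35/556.656) ≈ -0.818.
Since ε < 0, gin and tonic water are complements.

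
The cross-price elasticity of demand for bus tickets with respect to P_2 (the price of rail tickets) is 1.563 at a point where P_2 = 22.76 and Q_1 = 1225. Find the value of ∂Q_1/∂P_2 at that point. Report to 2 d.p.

84.12

ε = (∂Q_1/∂P_2)·(P_2/Q_1) ⇒ ∂Q_1/∂P_2 = ε·Q_1/P_2 = 1.563 × 1225/22.76 ≈ 84.12.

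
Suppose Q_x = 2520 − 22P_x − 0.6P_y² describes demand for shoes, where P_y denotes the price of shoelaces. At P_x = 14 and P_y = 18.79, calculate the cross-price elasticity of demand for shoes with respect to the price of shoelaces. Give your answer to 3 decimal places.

-0.212

At P_x = 14 and P_y = 18.79: Q_x = 2000.162.
∂Q_x/∂P_y = -1.2P_y = -1.2(18.79) = -22.5480.
ε = (∂Q_x/∂P_y)(P_y/Q_x) = -22.5480 × (18.79/2000.162) ≈ -0.212.
ε < 0: complements.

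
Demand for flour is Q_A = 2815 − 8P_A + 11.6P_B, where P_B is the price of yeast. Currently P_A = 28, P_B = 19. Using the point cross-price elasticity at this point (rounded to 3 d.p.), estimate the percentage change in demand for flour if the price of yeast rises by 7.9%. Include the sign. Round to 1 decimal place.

0.6%

At P_A = 28, P_B = 19: Q_A = 2811.4.
∂Q_A/∂P_B = 11.6.
ε = (∂Q_A/∂P_B)(P_B/Q_A) = 11.6000 × 19/2811.4 ≈ 0.078.
%ΔQ_A ≈ ε × %ΔP_B = 0.078 × (7.9%) = 0.6%.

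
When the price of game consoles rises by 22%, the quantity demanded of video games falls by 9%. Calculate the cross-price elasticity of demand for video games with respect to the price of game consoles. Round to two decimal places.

-0.41

ε = (%ΔQ of video games) / (%ΔP of game consoles) = (-9%) / (22%) ≈ -0.41.
Negative cross-price elasticity: complements.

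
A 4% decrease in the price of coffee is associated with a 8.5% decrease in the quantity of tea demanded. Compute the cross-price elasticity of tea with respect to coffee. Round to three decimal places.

ε = (%ΔQ of tea) / (%ΔP of coffee) = (-8.5%) / (-4%) ≈ 2.125.

2.125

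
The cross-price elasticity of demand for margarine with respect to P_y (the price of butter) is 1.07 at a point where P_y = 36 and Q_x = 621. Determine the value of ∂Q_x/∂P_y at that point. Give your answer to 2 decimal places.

18.46

ε = (∂Q_x/∂P_y)·(P_y/Q_x) ⇒ ∂Q_x/∂P_y = ε·Q_x/P_y = 1.07 × 621/36 ≈ 18.46.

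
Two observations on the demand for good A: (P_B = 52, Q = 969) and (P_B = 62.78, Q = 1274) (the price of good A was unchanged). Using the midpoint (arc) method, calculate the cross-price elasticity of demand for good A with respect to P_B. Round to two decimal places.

ΔQ_A = 1274 − 969 = 305; ΔP_B = 62.78 − 52 = 10.78.
Midpoints: Q̄_A = 1121.5, P̄_B = 57.39.
ε = (ΔQ_A/Q̄_A)/(ΔP_B/P̄_B) = (305/1121.5)/(10.78/57.39) ≈ 1.45.
ε > 0: good A and good B are substitutes.

1.45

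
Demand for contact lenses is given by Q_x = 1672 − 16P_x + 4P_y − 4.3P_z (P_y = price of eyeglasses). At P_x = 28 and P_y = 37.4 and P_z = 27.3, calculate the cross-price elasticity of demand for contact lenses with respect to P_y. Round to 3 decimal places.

0.119

At P_x = 28 and P_y = 37.4 and P_z = 27.3: Q_x = 1256.21.
∂Q_x/∂P_y = 4.
ε = (∂Q_x/∂P_y)(P_y/Q_x) = 4 × (37.4/1256.21) ≈ 0.119.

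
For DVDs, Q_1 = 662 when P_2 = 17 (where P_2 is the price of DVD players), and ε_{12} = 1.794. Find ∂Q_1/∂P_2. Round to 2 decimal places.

ε = (∂Q_1/∂P_2)·(P_2/Q_1) ⇒ ∂Q_1/∂P_2 = ε·Q_1/P_2 = 1.794 × 662/17 ≈ 69.86.

69.86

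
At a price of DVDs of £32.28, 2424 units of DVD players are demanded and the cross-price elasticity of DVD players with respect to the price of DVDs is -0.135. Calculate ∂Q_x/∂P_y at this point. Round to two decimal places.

-10.14

ε = (∂Q_x/∂P_y)·(P_y/Q_x) ⇒ ∂Q_x/∂P_y = ε·Q_x/P_y = -0.135 × 2424/32.28 ≈ -10.14.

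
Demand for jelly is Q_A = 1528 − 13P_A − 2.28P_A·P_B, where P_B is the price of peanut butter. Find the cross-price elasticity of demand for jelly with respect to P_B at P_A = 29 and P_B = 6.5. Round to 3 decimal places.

-0.596

At P_A = 29 and P_B = 6.5: Q_A = 721.22.
∂Q_A/∂P_B = -2.28P_A = -2.28(29) = -66.1200.
ε = (∂Q_A/∂P_B)(P_B/Q_A) = -66.1200 × (6.5/721.22) ≈ -0.596.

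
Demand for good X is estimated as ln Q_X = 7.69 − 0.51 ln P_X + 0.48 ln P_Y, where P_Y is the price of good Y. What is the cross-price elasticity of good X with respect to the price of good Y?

0.48

In a log-linear (constant-elasticity) demand function, the coefficient on ln P_Y is the cross-price elasticity.
ε = 0.48. Positive, so good X and good Y are substitutes.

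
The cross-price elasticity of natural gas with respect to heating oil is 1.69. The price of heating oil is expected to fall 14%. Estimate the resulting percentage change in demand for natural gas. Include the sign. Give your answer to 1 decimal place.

%ΔQ ≈ ε × %ΔP of heating oil = 1.69 × (-14%) = -23.7%.
Demand for natural gas falls by about 23.7%.

-23.7%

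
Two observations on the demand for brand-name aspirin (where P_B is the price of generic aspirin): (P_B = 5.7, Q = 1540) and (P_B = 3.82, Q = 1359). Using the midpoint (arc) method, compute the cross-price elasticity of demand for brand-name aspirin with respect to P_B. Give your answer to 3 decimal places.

ΔQ_A = 1359 − 1540 = -181; ΔP_B = 3.82 − 5.7 = -1.88.
Midpoints: Q̄_A = 1449.5, P̄_B = 4.76.
ε = (ΔQ_A/Q̄_A)/(ΔP_B/P̄_B) = (-181/1449.5)/(-1.88/4.76) ≈ 0.316.

0.316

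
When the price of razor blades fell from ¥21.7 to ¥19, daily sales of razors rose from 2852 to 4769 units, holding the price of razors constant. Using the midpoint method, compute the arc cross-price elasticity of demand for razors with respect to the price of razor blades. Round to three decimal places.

-3.792

ΔQ_A = 4769 − 2852 = 1917; ΔP_B = 19 − 21.7 = -2.7.
Midpoints: Q̄_A = 3810.5, P̄_B = 20.35.
ε = (ΔQ_A/Q̄_A)/(ΔP_B/P̄_B) = (1917/3810.5)/(-2.7/20.35) ≈ -3.792.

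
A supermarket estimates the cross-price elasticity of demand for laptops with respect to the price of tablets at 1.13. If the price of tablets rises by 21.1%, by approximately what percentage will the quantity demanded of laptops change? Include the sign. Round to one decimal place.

%ΔQ ≈ ε × %ΔP of tablets = 1.13 × (21.1%) = 23.8%.
Demand for laptops rises by about 23.8%.

23.8%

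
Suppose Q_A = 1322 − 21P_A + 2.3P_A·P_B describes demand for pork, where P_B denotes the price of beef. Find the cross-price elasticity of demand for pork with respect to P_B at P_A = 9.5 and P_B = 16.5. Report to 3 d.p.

0.243

At P_A = 9.5 and P_B = 16.5: Q_A = 1483.025.
∂Q_A/∂P_B = 2.3P_A = 2.3(9.5) = 21.8500.
ε = (∂Q_A/∂P_B)(P_B/Q_A) = 21.8500 × (16.5/1483.025) ≈ 0.243.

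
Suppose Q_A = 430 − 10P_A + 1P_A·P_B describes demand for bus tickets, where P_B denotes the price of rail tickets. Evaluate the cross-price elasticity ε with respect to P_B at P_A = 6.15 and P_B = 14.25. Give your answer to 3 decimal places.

At P_A = 6.15 and P_B = 14.25: Q_A = 456.137.
∂Q_A/∂P_B = 1P_A = 1(6.15) = 6.1500.
ε = (∂Q_A/∂P_B)(P_B/Q_A) = 6.1500 × (14.25/456.137) ≈ 0.192.
ε > 0: substitutes.

0.192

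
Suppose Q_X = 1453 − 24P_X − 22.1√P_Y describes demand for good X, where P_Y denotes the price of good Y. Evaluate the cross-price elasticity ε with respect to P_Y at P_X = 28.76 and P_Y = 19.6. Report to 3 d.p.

-0.074

At P_X = 28.76 and P_Y = 19.6: Q_X = 664.919.
∂Q_X/∂P_Y = -22.1/(2√P_Y) = -22.1/(2√19.6) = -2.4959.
ε = (∂Q_X/∂P_Y)(P_Y/Q_X) = -2.4959 × (19.6/664.919) ≈ -0.074.
ε < 0: complements.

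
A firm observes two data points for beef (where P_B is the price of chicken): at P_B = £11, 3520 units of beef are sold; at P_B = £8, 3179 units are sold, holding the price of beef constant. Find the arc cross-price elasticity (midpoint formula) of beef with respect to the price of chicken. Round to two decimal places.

0.32

ΔQ_A = 3179 − 3520 = -341; ΔP_B = 8 − 11 = -3.
Midpoints: Q̄_A = 3349.5, P̄_B = 9.50.
ε = (ΔQ_A/Q̄_A)/(ΔP_B/P̄_B) = (-341/3349.5)/(-3/9.50) ≈ 0.32.
ε > 0: beef and chicken are substitutes.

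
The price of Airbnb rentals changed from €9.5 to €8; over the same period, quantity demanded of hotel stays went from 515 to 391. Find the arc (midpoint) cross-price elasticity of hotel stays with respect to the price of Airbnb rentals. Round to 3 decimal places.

ΔQ_A = 391 − 515 = -124; ΔP_B = 8 − 9.5 = -1.5.
Midpoints: Q̄_A = 453.0, P̄_B = 8.75.
ε = (ΔQ_A/Q̄_A)/(ΔP_B/P̄_B) = (-124/453.0)/(-1.5/8.75) ≈ 1.597.

1.597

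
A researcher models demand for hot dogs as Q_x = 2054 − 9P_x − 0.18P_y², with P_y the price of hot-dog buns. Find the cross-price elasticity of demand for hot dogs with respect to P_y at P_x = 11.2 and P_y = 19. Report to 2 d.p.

-0.07

At P_x = 11.2 and P_y = 19: Q_x = 1888.22.
∂Q_x/∂P_y = -0.36P_y = -0.36(19) = -6.8400.
ε = (∂Q_x/∂P_y)(P_y/Q_x) = -6.8400 × (19/1888.22) ≈ -0.07.
ε < 0: complements.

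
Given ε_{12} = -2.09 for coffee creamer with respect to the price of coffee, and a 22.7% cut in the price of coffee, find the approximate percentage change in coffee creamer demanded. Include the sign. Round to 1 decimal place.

%ΔQ ≈ ε × %ΔP of coffee = -2.09 × (-22.7%) = 47.4%.
Demand for coffee creamer rises by about 47.4%.

47.4%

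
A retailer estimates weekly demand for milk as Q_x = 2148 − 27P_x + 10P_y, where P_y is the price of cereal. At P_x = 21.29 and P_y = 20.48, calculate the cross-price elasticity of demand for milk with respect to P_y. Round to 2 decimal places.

At P_x = 21.29 and P_y = 20.48: Q_x = 1777.97.
∂Q_x/∂P_y = 10.
ε = (∂Q_x/∂P_y)(P_y/Q_x) = 10 × (20.48/1777.97) ≈ 0.12.
Since ε > 0, milk and cereal are substitutes.

0.12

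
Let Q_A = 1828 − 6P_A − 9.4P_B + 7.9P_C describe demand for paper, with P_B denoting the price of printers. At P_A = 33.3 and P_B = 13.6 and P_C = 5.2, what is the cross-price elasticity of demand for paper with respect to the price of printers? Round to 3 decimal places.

At P_A = 33.3 and P_B = 13.6 and P_C = 5.2: Q_A = 1541.44.
∂Q_A/∂P_B = -9.4.
ε = (∂Q_A/∂P_B)(P_B/Q_A) = -9.4 × (13.6/1541.44) ≈ -0.083.
Since ε < 0, paper and printers are complements.

-0.083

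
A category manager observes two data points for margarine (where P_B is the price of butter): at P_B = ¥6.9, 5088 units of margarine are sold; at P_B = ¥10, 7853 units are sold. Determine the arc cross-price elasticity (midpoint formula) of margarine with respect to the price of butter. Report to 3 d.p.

ΔQ_A = 7853 − 5088 = 2765; ΔP_B = 10 − 6.9 = 3.1.
Midpoints: Q̄_A = 6470.5, P̄_B = 8.45.
ε = (ΔQ_A/Q̄_A)/(ΔP_B/P̄_B) = (2765/6470.5)/(3.1/8.45) ≈ 1.165.
ε > 0: margarine and butter are substitutes.

1.165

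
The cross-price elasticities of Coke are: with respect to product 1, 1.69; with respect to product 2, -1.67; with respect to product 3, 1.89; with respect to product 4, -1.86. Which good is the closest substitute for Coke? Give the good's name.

Substitutes have ε > 0. Among the positive values, 1.89 (product 3) is largest.

product 3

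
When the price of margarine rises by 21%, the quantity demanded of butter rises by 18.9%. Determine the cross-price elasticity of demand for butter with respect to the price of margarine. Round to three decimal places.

0.900

ε = (%ΔQ of butter) / (%ΔP of margarine) = (18.9%) / (21%) ≈ 0.900.
Positive cross-price elasticity: substitutes.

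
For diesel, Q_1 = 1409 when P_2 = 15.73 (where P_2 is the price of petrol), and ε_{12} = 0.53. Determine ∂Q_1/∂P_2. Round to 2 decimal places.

ε = (∂Q_1/∂P_2)·(P_2/Q_1) ⇒ ∂Q_1/∂P_2 = ε·Q_1/P_2 = 0.53 × 1409/15.73 ≈ 47.47.

47.47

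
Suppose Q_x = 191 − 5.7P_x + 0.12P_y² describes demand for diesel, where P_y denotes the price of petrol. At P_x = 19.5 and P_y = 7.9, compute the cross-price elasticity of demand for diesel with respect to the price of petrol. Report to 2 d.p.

At P_x = 19.5 and P_y = 7.9: Q_x = 87.339.
∂Q_x/∂P_y = 0.24P_y = 0.24(7.9) = 1.8960.
ε = (∂Q_x/∂P_y)(P_y/Q_x) = 1.8960 × (7.9/87.339) ≈ 0.17.
ε > 0: substitutes.

0.17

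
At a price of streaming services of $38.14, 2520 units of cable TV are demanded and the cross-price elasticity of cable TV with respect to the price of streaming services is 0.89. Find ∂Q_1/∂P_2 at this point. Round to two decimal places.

58.80

ε = (∂Q_1/∂P_2)·(P_2/Q_1) ⇒ ∂Q_1/∂P_2 = ε·Q_1/P_2 = 0.89 × 2520/38.14 ≈ 58.80.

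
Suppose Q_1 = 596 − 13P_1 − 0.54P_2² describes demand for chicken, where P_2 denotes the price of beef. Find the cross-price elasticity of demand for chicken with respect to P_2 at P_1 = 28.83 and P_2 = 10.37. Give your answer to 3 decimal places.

-0.712

At P_1 = 28.83 and P_2 = 10.37: Q_1 = 163.140.
∂Q_1/∂P_2 = -1.08P_2 = -1.08(10.37) = -11.1996.
ε = (∂Q_1/∂P_2)(P_2/Q_1) = -11.1996 × (10.37/163.140) ≈ -0.712.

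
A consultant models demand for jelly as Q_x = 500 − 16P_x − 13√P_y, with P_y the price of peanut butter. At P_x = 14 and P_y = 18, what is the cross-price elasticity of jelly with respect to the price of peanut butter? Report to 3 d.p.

-0.125

At P_x = 14 and P_y = 18: Q_x = 220.846.
∂Q_x/∂P_y = -13/(2√P_y) = -13/(2√18) = -1.5321.
ε = (∂Q_x/∂P_y)(P_y/Q_x) = -1.5321 × (18/220.846) ≈ -0.125.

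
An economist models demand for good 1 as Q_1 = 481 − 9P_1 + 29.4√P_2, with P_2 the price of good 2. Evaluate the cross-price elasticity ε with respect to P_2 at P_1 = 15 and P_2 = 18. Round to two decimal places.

0.13

At P_1 = 15 and P_2 = 18: Q_1 = 470.734.
∂Q_1/∂P_2 = 29.4/(2√P_2) = 29.4/(2√18) = 3.4648.
ε = (∂Q_1/∂P_2)(P_2/Q_1) = 3.4648 × (18/470.734) ≈ 0.13.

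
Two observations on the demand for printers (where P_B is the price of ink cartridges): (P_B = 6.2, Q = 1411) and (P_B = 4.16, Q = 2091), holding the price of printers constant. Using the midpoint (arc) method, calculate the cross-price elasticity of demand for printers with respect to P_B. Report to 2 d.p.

-0.99

ΔQ_A = 2091 − 1411 = 680; ΔP_B = 4.16 − 6.2 = -2.04.
Midpoints: Q̄_A = 1751.0, P̄_B = 5.18.
ε = (ΔQ_A/Q̄_A)/(ΔP_B/P̄_B) = (680/1751.0)/(-2.04/5.18) ≈ -0.99.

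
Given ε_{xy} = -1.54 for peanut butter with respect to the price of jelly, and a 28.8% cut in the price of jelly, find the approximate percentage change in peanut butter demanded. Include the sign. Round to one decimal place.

%ΔQ ≈ ε × %ΔP of jelly = -1.54 × (-28.8%) = 44.4%.

44.4%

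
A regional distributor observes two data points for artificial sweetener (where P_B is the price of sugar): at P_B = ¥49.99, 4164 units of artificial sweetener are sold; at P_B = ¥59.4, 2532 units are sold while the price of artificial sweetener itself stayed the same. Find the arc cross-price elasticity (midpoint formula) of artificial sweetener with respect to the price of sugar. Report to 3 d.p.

-2.833

ΔQ_A = 2532 − 4164 = -1632; ΔP_B = 59.4 − 49.99 = 9.41.
Midpoints: Q̄_A = 3348.0, P̄_B = 54.70.
ε = (ΔQ_A/Q̄_A)/(ΔP_B/P̄_B) = (-1632/3348.0)/(9.41/54.70) ≈ -2.833.
ε < 0: artificial sweetener and sugar are complements.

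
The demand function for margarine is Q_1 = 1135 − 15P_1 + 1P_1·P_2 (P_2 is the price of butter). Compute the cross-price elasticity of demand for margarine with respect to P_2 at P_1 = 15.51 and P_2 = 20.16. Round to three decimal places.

0.257

At P_1 = 15.51 and P_2 = 20.16: Q_1 = 1215.032.
∂Q_1/∂P_2 = 1P_1 = 1(15.51) = 15.5100.
ε = (∂Q_1/∂P_2)(P_2/Q_1) = 15.5100 × (20.16/1215.032) ≈ 0.257.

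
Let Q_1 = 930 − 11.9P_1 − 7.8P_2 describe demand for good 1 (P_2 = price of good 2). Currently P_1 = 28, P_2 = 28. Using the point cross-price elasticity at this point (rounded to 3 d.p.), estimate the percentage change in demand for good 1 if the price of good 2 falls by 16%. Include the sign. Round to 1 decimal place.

9.2%

At P_1 = 28, P_2 = 28: Q_1 = 378.4.
∂Q_1/∂P_2 = -7.8.
ε = (∂Q_1/∂P_2)(P_2/Q_1) = -7.8000 × 28/378.4 ≈ -0.577.
%ΔQ_1 ≈ ε × %ΔP_2 = -0.577 × (-16%) = 9.2%.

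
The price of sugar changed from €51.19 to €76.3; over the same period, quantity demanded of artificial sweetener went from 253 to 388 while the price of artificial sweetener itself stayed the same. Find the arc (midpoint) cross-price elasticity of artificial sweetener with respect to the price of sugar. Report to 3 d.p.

ΔQ_A = 388 − 253 = 135; ΔP_B = 76.3 − 51.19 = 25.11.
Midpoints: Q̄_A = 320.5, P̄_B = 63.74.
ε = (ΔQ_A/Q̄_A)/(ΔP_B/P̄_B) = (135/320.5)/(25.11/63.74) ≈ 1.069.

1.069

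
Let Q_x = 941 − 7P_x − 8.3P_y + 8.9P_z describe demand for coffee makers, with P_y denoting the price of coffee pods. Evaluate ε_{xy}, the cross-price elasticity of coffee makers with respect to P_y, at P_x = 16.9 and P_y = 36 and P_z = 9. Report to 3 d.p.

At P_x = 16.9 and P_y = 36 and P_z = 9: Q_x = 604.
∂Q_x/∂P_y = -8.3.
ε = (∂Q_x/∂P_y)(P_y/Q_x) = -8.3 × (36/604) ≈ -0.495.

-0.495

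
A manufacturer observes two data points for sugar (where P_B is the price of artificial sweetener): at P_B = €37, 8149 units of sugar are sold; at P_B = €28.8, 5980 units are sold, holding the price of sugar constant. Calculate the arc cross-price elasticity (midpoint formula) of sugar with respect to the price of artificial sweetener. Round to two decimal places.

1.23

ΔQ_A = 5980 − 8149 = -2169; ΔP_B = 28.8 − 37 = -8.2.
Midpoints: Q̄_A = 7064.5, P̄_B = 32.90.
ε = (ΔQ_A/Q̄_A)/(ΔP_B/P̄_B) = (-2169/7064.5)/(-8.2/32.90) ≈ 1.23.
ε > 0: sugar and artificial sweetener are substitutes.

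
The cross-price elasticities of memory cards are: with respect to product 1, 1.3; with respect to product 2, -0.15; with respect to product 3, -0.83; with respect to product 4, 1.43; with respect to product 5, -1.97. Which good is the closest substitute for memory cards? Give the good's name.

Substitutes have ε > 0. Among the positive values, 1.43 (product 4) is largest.

product 4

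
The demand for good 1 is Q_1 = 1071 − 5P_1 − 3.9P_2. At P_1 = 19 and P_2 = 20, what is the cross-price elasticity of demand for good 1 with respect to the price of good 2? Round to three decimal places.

At P_1 = 19 and P_2 = 20: Q_1 = 898.
∂Q_1/∂P_2 = -3.9.
ε = (∂Q_1/∂P_2)(P_2/Q_1) = -3.9 × (20/898) ≈ -0.087.

-0.087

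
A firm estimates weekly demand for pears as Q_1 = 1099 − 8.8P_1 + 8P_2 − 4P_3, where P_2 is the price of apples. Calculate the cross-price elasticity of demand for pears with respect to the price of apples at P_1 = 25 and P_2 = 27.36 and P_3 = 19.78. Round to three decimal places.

0.215

At P_1 = 25 and P_2 = 27.36 and P_3 = 19.78: Q_1 = 1018.76.
∂Q_1/∂P_2 = 8.
ε = (∂Q_1/∂P_2)(P_2/Q_1) = 8 × (27.36/1018.76) ≈ 0.215.
Since ε > 0, pears and apples are substitutes.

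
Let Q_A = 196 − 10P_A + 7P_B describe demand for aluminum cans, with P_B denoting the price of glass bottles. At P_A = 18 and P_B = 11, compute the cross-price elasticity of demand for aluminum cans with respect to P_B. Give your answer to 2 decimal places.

0.83

At P_A = 18 and P_B = 11: Q_A = 93.
∂Q_A/∂P_B = 7.
ε = (∂Q_A/∂P_B)(P_B/Q_A) = 7 × (11/93) ≈ 0.83.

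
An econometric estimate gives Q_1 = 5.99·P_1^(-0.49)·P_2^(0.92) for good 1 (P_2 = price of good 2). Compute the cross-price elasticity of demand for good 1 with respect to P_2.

In a log-linear (constant-elasticity) demand function, the coefficient on the exponent of P_2 is the cross-price elasticity.
ε = 0.92. Positive, so good 1 and good 2 are substitutes.

0.92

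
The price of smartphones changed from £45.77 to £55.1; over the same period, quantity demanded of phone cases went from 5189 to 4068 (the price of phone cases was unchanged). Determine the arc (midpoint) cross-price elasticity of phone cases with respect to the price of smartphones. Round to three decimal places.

ΔQ_A = 4068 − 5189 = -1121; ΔP_B = 55.1 − 45.77 = 9.33.
Midpoints: Q̄_A = 4628.5, P̄_B = 50.44.
ε = (ΔQ_A/Q̄_A)/(ΔP_B/P̄_B) = (-1121/4628.5)/(9.33/50.44) ≈ -1.309.
ε < 0: phone cases and smartphones are complements.

-1.309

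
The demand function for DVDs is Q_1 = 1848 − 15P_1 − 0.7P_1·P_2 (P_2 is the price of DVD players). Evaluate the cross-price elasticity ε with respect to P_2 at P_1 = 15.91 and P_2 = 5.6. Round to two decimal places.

At P_1 = 15.91 and P_2 = 5.6: Q_1 = 1546.983.
∂Q_1/∂P_2 = -0.7P_1 = -0.7(15.91) = -11.1370.
ε = (∂Q_1/∂P_2)(P_2/Q_1) = -11.1370 × (5.6/1546.983) ≈ -0.04.

-0.04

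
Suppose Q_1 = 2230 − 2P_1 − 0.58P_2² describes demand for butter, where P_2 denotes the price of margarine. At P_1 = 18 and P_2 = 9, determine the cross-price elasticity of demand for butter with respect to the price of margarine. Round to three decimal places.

At P_1 = 18 and P_2 = 9: Q_1 = 2147.02.
∂Q_1/∂P_2 = -1.16P_2 = -1.16(9) = -10.4400.
ε = (∂Q_1/∂P_2)(P_2/Q_1) = -10.4400 × (9/2147.02) ≈ -0.044.

-0.044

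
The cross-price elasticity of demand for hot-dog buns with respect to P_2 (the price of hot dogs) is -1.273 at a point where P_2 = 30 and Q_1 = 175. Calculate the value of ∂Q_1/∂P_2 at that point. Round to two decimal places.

ε = (∂Q_1/∂P_2)·(P_2/Q_1) ⇒ ∂Q_1/∂P_2 = ε·Q_1/P_2 = -1.273 × 175/30 ≈ -7.43.

-7.43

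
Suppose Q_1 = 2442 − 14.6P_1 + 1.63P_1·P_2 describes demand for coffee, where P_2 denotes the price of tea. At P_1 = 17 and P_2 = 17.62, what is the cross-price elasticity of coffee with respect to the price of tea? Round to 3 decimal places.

0.182

At P_1 = 17 and P_2 = 17.62: Q_1 = 2682.050.
∂Q_1/∂P_2 = 1.63P_1 = 1.63(17) = 27.7100.
ε = (∂Q_1/∂P_2)(P_2/Q_1) = 27.7100 × (17.62/2682.050) ≈ 0.182.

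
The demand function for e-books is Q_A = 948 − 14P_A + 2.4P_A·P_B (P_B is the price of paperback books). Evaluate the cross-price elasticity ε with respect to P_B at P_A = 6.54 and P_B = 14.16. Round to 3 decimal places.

At P_A = 6.54 and P_B = 14.16: Q_A = 1078.695.
∂Q_A/∂P_B = 2.4P_A = 2.4(6.54) = 15.6960.
ε = (∂Q_A/∂P_B)(P_B/Q_A) = 15.6960 × (14.16/1078.695) ≈ 0.206.
ε > 0: substitutes.

0.206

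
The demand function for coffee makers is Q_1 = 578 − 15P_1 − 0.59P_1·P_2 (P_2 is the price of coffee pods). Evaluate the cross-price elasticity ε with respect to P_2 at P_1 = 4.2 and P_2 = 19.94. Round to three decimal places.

-0.106

At P_1 = 4.2 and P_2 = 19.94: Q_1 = 465.589.
∂Q_1/∂P_2 = -0.59P_1 = -0.59(4.2) = -2.4780.
ε = (∂Q_1/∂P_2)(P_2/Q_1) = -2.4780 × (19.94/465.589) ≈ -0.106.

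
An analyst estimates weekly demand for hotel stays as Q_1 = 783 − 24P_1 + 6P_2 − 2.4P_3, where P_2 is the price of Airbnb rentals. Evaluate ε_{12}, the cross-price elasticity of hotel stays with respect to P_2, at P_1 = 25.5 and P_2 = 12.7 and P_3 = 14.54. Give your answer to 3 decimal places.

At P_1 = 25.5 and P_2 = 12.7 and P_3 = 14.54: Q_1 = 212.304.
∂Q_1/∂P_2 = 6.
ε = (∂Q_1/∂P_2)(P_2/Q_1) = 6 × (12.7/212.304) ≈ 0.359.

0.359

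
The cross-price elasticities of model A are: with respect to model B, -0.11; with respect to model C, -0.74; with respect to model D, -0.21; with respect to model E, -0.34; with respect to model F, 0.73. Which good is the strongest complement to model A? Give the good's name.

model C

Complements have ε < 0. The most negative value is -0.74 (model C).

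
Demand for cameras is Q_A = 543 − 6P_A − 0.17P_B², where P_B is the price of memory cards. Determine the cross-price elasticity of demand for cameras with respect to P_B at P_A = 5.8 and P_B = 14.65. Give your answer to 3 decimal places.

At P_A = 5.8 and P_B = 14.65: Q_A = 471.714.
∂Q_A/∂P_B = -0.34P_B = -0.34(14.65) = -4.9810.
ε = (∂Q_A/∂P_B)(P_B/Q_A) = -4.9810 × (14.65/471.714) ≈ -0.155.
ε < 0: complements.

-0.155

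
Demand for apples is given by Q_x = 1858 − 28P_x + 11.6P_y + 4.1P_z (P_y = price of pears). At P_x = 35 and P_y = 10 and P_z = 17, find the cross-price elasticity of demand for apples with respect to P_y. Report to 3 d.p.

At P_x = 35 and P_y = 10 and P_z = 17: Q_x = 1063.7.
∂Q_x/∂P_y = 11.6.
ε = (∂Q_x/∂P_y)(P_y/Q_x) = 11.6 × (10/1063.7) ≈ 0.109.
Since ε > 0, apples and pears are substitutes.

0.109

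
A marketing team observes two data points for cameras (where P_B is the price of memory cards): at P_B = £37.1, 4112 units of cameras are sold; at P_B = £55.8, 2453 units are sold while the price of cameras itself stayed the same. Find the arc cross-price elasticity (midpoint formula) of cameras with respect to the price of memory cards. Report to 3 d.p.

-1.255

ΔQ_A = 2453 − 4112 = -1659; ΔP_B = 55.8 − 37.1 = 18.7.
Midpoints: Q̄_A = 3282.5, P̄_B = 46.45.
ε = (ΔQ_A/Q̄_A)/(ΔP_B/P̄_B) = (-1659/3282.5)/(18.7/46.45) ≈ -1.255.
ε < 0: cameras and memory cards are complements.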